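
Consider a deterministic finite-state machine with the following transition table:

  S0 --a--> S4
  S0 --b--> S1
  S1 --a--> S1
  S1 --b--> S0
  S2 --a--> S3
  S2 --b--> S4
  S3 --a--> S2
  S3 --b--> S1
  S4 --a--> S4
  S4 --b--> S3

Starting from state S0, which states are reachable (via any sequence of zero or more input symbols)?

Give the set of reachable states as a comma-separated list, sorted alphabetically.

Answer: S0, S1, S2, S3, S4

Derivation:
BFS from S0:
  visit S0: S0--a-->S4 (new), S0--b-->S1 (new)
  visit S4: S4--a-->S4 (seen), S4--b-->S3 (new)
  visit S1: S1--a-->S1 (seen), S1--b-->S0 (seen)
  visit S3: S3--a-->S2 (new), S3--b-->S1 (seen)
  visit S2: S2--a-->S3 (seen), S2--b-->S4 (seen)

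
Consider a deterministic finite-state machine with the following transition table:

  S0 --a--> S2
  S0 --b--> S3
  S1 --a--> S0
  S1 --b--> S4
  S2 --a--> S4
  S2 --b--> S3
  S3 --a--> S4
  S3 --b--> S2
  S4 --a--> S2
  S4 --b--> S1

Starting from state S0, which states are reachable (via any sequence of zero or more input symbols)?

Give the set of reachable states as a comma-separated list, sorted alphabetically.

BFS from S0:
  visit S0: S0--a-->S2 (new), S0--b-->S3 (new)
  visit S2: S2--a-->S4 (new), S2--b-->S3 (seen)
  visit S3: S3--a-->S4 (seen), S3--b-->S2 (seen)
  visit S4: S4--a-->S2 (seen), S4--b-->S1 (new)
  visit S1: S1--a-->S0 (seen), S1--b-->S4 (seen)

Answer: S0, S1, S2, S3, S4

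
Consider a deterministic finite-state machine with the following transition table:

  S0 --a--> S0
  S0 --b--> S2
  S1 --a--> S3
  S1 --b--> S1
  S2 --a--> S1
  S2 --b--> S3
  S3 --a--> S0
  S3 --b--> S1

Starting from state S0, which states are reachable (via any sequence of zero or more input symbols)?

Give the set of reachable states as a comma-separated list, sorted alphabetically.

BFS from S0:
  visit S0: S0--a-->S0 (seen), S0--b-->S2 (new)
  visit S2: S2--a-->S1 (new), S2--b-->S3 (new)
  visit S1: S1--a-->S3 (seen), S1--b-->S1 (seen)
  visit S3: S3--a-->S0 (seen), S3--b-->S1 (seen)

Answer: S0, S1, S2, S3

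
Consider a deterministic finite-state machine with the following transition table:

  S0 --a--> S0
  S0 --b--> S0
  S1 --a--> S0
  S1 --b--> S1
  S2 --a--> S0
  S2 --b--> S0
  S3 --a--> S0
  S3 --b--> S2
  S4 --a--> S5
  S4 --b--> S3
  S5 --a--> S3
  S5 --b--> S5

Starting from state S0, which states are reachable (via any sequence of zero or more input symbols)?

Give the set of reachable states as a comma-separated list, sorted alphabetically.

BFS from S0:
  visit S0: S0--a-->S0 (seen), S0--b-->S0 (seen)

Answer: S0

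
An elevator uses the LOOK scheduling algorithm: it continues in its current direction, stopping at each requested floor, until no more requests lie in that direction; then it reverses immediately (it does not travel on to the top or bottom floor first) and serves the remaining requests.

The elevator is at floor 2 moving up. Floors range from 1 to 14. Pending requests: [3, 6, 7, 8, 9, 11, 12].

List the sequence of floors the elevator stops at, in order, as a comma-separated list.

Answer: 3, 6, 7, 8, 9, 11, 12

Derivation:
Current: 2, moving UP
Serve above first (ascending): [3, 6, 7, 8, 9, 11, 12]
Then reverse, serve below (descending): []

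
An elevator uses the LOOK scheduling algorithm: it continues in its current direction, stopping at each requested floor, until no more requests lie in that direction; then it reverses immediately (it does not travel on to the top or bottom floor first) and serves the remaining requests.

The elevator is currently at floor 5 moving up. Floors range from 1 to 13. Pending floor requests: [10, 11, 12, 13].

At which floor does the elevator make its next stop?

Answer: 10

Derivation:
Current floor: 5, direction: up
Requests above: [10, 11, 12, 13]
Requests below: []
Moving up and requests lie above → nearest above is min([10, 11, 12, 13]) = 10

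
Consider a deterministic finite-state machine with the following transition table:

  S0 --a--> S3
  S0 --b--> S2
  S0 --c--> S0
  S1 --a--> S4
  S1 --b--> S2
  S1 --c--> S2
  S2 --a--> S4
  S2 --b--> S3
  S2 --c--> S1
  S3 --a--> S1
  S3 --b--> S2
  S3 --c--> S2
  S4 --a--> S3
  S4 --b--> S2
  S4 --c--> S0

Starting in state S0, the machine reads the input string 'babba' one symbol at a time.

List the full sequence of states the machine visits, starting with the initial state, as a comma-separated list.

Answer: S0, S2, S4, S2, S3, S1

Derivation:
Start: S0
  read 'b': S0 --b--> S2
  read 'a': S2 --a--> S4
  read 'b': S4 --b--> S2
  read 'b': S2 --b--> S3
  read 'a': S3 --a--> S1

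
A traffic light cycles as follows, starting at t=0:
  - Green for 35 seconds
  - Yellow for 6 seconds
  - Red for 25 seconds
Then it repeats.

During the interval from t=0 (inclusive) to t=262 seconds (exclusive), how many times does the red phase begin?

Answer: 4

Derivation:
Cycle = 35+6+25 = 66s
red phase starts at t = k*66 + 41 for k=0,1,2,...
Need k*66+41 < 262 → k < 3.348
k ∈ {0, ..., 3} → 4 starts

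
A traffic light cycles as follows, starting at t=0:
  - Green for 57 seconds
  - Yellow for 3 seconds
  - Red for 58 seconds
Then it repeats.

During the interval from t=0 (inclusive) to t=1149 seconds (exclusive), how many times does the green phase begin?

Cycle = 57+3+58 = 118s
green phase starts at t = k*118 + 0 for k=0,1,2,...
Need k*118+0 < 1149 → k < 9.737
k ∈ {0, ..., 9} → 10 starts

Answer: 10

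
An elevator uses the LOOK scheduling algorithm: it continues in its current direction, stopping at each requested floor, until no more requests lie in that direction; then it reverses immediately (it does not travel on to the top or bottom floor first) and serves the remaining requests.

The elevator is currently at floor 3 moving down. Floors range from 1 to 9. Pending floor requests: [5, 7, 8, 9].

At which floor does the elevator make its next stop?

Answer: 5

Derivation:
Current floor: 3, direction: down
Requests above: [5, 7, 8, 9]
Requests below: []
Moving down but no requests below → reverse; nearest above is min([5, 7, 8, 9]) = 5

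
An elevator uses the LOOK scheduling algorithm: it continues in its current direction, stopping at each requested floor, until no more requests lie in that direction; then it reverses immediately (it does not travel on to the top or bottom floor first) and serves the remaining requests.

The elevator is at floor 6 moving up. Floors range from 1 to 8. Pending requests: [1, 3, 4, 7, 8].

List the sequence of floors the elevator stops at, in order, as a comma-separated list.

Answer: 7, 8, 4, 3, 1

Derivation:
Current: 6, moving UP
Serve above first (ascending): [7, 8]
Then reverse, serve below (descending): [4, 3, 1]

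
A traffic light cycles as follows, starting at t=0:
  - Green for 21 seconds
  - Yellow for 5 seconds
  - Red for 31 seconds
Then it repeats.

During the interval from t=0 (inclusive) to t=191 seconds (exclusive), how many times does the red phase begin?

Cycle = 21+5+31 = 57s
red phase starts at t = k*57 + 26 for k=0,1,2,...
Need k*57+26 < 191 → k < 2.895
k ∈ {0, ..., 2} → 3 starts

Answer: 3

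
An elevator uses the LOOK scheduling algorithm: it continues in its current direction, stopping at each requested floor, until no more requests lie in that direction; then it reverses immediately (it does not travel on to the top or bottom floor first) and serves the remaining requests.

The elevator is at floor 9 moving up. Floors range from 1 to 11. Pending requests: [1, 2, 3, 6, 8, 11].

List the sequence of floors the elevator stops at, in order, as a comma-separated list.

Answer: 11, 8, 6, 3, 2, 1

Derivation:
Current: 9, moving UP
Serve above first (ascending): [11]
Then reverse, serve below (descending): [8, 6, 3, 2, 1]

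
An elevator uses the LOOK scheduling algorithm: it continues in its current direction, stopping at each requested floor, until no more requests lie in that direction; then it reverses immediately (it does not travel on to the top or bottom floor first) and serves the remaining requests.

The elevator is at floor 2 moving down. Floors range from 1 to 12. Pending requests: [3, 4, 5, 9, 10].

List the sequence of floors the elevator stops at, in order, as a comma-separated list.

Answer: 3, 4, 5, 9, 10

Derivation:
Current: 2, moving DOWN
Serve below first (descending): []
Then reverse, serve above (ascending): [3, 4, 5, 9, 10]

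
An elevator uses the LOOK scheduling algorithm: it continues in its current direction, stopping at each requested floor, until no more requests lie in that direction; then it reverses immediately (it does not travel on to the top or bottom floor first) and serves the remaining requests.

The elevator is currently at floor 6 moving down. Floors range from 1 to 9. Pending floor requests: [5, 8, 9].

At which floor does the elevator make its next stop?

Current floor: 6, direction: down
Requests above: [8, 9]
Requests below: [5]
Moving down and requests lie below → nearest below is max([5]) = 5

Answer: 5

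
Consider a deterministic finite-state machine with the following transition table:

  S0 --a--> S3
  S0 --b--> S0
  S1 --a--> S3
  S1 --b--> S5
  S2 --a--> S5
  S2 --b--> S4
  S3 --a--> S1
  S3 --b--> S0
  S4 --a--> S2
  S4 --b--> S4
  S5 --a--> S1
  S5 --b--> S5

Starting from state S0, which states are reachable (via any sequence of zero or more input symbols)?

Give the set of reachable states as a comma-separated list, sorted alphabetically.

Answer: S0, S1, S3, S5

Derivation:
BFS from S0:
  visit S0: S0--a-->S3 (new), S0--b-->S0 (seen)
  visit S3: S3--a-->S1 (new), S3--b-->S0 (seen)
  visit S1: S1--a-->S3 (seen), S1--b-->S5 (new)
  visit S5: S5--a-->S1 (seen), S5--b-->S5 (seen)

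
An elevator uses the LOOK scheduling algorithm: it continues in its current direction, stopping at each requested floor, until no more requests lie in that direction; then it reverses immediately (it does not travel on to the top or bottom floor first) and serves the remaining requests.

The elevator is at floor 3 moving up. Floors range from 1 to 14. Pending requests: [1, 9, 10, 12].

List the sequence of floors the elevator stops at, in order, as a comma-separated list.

Answer: 9, 10, 12, 1

Derivation:
Current: 3, moving UP
Serve above first (ascending): [9, 10, 12]
Then reverse, serve below (descending): [1]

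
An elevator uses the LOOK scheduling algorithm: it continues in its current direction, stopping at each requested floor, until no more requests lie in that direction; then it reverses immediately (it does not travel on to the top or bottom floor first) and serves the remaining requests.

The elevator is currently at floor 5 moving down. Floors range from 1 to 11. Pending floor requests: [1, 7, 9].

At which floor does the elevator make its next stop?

Answer: 1

Derivation:
Current floor: 5, direction: down
Requests above: [7, 9]
Requests below: [1]
Moving down and requests lie below → nearest below is max([1]) = 1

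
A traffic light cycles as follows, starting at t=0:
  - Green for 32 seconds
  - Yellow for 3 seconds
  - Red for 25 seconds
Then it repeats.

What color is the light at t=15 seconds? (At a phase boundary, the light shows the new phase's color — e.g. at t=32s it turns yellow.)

Answer: green

Derivation:
Cycle length = 32 + 3 + 25 = 60s
t = 15, phase_t = 15 mod 60 = 15
15 < 32 (green end) → GREEN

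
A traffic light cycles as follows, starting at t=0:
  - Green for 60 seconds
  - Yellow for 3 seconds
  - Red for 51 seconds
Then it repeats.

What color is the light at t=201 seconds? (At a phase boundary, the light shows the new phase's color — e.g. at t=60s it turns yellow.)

Cycle length = 60 + 3 + 51 = 114s
t = 201, phase_t = 201 mod 114 = 87
87 >= 63 → RED

Answer: red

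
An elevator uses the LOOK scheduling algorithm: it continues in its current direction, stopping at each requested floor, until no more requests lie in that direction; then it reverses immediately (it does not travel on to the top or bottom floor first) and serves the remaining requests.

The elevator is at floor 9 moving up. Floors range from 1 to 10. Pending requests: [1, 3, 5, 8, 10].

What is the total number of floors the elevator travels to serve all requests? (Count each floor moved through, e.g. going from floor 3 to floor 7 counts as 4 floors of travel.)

Answer: 10

Derivation:
Start at floor 9 moving up, LOOK stop order: [10, 8, 5, 3, 1]
  9 → 10: |10-9| = 1, total = 1
  10 → 8: |8-10| = 2, total = 3
  8 → 5: |5-8| = 3, total = 6
  5 → 3: |3-5| = 2, total = 8
  3 → 1: |1-3| = 2, total = 10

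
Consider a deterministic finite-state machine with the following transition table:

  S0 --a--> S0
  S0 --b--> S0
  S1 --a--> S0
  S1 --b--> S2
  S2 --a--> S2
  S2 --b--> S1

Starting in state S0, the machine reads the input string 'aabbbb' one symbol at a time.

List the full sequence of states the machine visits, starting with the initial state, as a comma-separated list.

Start: S0
  read 'a': S0 --a--> S0
  read 'a': S0 --a--> S0
  read 'b': S0 --b--> S0
  read 'b': S0 --b--> S0
  read 'b': S0 --b--> S0
  read 'b': S0 --b--> S0

Answer: S0, S0, S0, S0, S0, S0, S0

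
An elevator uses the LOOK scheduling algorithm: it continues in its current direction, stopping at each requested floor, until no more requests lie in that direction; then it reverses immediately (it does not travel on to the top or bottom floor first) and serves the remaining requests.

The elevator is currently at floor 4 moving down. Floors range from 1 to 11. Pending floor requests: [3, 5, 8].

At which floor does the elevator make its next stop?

Answer: 3

Derivation:
Current floor: 4, direction: down
Requests above: [5, 8]
Requests below: [3]
Moving down and requests lie below → nearest below is max([3]) = 3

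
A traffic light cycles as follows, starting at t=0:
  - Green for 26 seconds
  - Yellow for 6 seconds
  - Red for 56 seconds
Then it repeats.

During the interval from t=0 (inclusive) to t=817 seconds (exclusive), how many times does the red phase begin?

Answer: 9

Derivation:
Cycle = 26+6+56 = 88s
red phase starts at t = k*88 + 32 for k=0,1,2,...
Need k*88+32 < 817 → k < 8.920
k ∈ {0, ..., 8} → 9 starts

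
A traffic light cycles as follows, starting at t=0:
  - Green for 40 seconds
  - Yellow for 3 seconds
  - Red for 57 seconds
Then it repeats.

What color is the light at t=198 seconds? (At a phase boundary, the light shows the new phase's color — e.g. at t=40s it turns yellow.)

Answer: red

Derivation:
Cycle length = 40 + 3 + 57 = 100s
t = 198, phase_t = 198 mod 100 = 98
98 >= 43 → RED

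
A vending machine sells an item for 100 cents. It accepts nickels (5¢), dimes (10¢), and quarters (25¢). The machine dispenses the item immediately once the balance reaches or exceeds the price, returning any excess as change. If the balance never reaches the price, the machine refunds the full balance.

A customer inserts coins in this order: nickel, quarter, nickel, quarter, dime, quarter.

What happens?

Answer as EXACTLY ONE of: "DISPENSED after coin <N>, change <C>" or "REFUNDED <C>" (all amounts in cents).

Price: 100¢
Coin 1 (nickel, 5¢): balance = 5¢
Coin 2 (quarter, 25¢): balance = 30¢
Coin 3 (nickel, 5¢): balance = 35¢
Coin 4 (quarter, 25¢): balance = 60¢
Coin 5 (dime, 10¢): balance = 70¢
Coin 6 (quarter, 25¢): balance = 95¢
All coins inserted, balance 95¢ < price 100¢ → REFUND 95¢

Answer: REFUNDED 95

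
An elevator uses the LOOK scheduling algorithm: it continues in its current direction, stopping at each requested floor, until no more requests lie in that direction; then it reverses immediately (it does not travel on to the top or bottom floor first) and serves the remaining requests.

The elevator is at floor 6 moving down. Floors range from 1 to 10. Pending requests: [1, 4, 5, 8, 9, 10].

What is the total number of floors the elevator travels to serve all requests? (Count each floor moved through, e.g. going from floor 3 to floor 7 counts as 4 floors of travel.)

Start at floor 6 moving down, LOOK stop order: [5, 4, 1, 8, 9, 10]
  6 → 5: |5-6| = 1, total = 1
  5 → 4: |4-5| = 1, total = 2
  4 → 1: |1-4| = 3, total = 5
  1 → 8: |8-1| = 7, total = 12
  8 → 9: |9-8| = 1, total = 13
  9 → 10: |10-9| = 1, total = 14

Answer: 14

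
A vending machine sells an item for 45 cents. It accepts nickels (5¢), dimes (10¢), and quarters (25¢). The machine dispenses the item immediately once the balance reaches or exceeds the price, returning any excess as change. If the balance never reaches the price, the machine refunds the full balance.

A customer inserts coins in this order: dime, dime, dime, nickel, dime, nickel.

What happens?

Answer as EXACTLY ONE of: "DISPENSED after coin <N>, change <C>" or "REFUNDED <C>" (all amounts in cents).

Answer: DISPENSED after coin 5, change 0

Derivation:
Price: 45¢
Coin 1 (dime, 10¢): balance = 10¢
Coin 2 (dime, 10¢): balance = 20¢
Coin 3 (dime, 10¢): balance = 30¢
Coin 4 (nickel, 5¢): balance = 35¢
Coin 5 (dime, 10¢): balance = 45¢
  → balance >= price → DISPENSE, change = 45 - 45 = 0¢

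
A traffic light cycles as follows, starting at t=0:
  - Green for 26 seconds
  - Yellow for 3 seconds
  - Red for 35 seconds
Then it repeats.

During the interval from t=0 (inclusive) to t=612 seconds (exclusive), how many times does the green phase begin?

Answer: 10

Derivation:
Cycle = 26+3+35 = 64s
green phase starts at t = k*64 + 0 for k=0,1,2,...
Need k*64+0 < 612 → k < 9.562
k ∈ {0, ..., 9} → 10 starts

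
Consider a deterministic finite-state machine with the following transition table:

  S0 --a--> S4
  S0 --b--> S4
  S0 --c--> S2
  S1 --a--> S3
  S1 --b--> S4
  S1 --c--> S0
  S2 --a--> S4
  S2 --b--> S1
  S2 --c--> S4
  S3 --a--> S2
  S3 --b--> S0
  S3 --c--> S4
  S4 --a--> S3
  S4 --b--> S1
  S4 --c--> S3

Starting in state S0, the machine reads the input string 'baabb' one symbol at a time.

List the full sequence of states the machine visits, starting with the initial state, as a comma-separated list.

Start: S0
  read 'b': S0 --b--> S4
  read 'a': S4 --a--> S3
  read 'a': S3 --a--> S2
  read 'b': S2 --b--> S1
  read 'b': S1 --b--> S4

Answer: S0, S4, S3, S2, S1, S4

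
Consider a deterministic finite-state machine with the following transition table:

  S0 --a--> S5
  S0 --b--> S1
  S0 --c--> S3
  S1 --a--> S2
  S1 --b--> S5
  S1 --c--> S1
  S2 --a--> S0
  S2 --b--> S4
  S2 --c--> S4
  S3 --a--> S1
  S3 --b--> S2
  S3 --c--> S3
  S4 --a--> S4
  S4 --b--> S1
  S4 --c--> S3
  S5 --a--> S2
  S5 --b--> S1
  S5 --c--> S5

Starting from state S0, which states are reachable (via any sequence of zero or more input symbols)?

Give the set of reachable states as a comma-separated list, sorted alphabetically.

BFS from S0:
  visit S0: S0--a-->S5 (new), S0--b-->S1 (new), S0--c-->S3 (new)
  visit S5: S5--a-->S2 (new), S5--b-->S1 (seen), S5--c-->S5 (seen)
  visit S1: S1--a-->S2 (seen), S1--b-->S5 (seen), S1--c-->S1 (seen)
  visit S3: S3--a-->S1 (seen), S3--b-->S2 (seen), S3--c-->S3 (seen)
  visit S2: S2--a-->S0 (seen), S2--b-->S4 (new), S2--c-->S4 (seen)
  visit S4: S4--a-->S4 (seen), S4--b-->S1 (seen), S4--c-->S3 (seen)

Answer: S0, S1, S2, S3, S4, S5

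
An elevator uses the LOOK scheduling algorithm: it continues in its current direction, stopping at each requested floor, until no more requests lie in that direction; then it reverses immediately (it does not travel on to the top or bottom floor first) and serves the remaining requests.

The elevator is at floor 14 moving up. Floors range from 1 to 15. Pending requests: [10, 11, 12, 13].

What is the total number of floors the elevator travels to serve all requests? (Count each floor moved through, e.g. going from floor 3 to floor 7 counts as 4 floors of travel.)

Answer: 4

Derivation:
Start at floor 14 moving up, LOOK stop order: [13, 12, 11, 10]
  14 → 13: |13-14| = 1, total = 1
  13 → 12: |12-13| = 1, total = 2
  12 → 11: |11-12| = 1, total = 3
  11 → 10: |10-11| = 1, total = 4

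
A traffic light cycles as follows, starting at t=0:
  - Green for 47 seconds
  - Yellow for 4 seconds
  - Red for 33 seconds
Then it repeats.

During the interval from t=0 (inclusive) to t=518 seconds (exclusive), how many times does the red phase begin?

Cycle = 47+4+33 = 84s
red phase starts at t = k*84 + 51 for k=0,1,2,...
Need k*84+51 < 518 → k < 5.560
k ∈ {0, ..., 5} → 6 starts

Answer: 6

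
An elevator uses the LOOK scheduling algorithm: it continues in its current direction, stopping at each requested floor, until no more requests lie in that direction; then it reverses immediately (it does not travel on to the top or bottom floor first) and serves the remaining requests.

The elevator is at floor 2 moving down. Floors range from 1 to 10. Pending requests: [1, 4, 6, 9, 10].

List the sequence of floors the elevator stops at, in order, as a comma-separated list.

Current: 2, moving DOWN
Serve below first (descending): [1]
Then reverse, serve above (ascending): [4, 6, 9, 10]

Answer: 1, 4, 6, 9, 10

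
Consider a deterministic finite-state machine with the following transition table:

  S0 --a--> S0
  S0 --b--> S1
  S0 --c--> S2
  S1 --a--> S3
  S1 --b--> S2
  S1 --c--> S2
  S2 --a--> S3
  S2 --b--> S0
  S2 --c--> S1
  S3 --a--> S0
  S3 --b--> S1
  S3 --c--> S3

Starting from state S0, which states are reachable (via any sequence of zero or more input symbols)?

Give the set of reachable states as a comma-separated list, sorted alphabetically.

Answer: S0, S1, S2, S3

Derivation:
BFS from S0:
  visit S0: S0--a-->S0 (seen), S0--b-->S1 (new), S0--c-->S2 (new)
  visit S1: S1--a-->S3 (new), S1--b-->S2 (seen), S1--c-->S2 (seen)
  visit S2: S2--a-->S3 (seen), S2--b-->S0 (seen), S2--c-->S1 (seen)
  visit S3: S3--a-->S0 (seen), S3--b-->S1 (seen), S3--c-->S3 (seen)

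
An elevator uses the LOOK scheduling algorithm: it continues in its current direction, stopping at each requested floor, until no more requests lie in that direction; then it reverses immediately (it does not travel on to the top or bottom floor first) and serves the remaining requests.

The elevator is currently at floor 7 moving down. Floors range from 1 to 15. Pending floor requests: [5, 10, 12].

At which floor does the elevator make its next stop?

Current floor: 7, direction: down
Requests above: [10, 12]
Requests below: [5]
Moving down and requests lie below → nearest below is max([5]) = 5

Answer: 5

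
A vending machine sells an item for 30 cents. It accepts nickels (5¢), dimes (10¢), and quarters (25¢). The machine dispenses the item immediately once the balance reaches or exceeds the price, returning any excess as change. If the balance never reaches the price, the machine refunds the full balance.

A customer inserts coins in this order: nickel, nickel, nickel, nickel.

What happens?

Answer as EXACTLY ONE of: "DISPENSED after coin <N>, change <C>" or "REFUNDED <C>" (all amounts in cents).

Answer: REFUNDED 20

Derivation:
Price: 30¢
Coin 1 (nickel, 5¢): balance = 5¢
Coin 2 (nickel, 5¢): balance = 10¢
Coin 3 (nickel, 5¢): balance = 15¢
Coin 4 (nickel, 5¢): balance = 20¢
All coins inserted, balance 20¢ < price 30¢ → REFUND 20¢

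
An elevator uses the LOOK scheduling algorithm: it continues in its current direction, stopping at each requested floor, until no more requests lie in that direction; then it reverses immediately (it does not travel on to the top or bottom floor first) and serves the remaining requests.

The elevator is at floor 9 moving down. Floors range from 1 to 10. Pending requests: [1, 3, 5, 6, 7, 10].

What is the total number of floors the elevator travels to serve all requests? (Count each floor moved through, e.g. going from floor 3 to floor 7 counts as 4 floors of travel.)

Start at floor 9 moving down, LOOK stop order: [7, 6, 5, 3, 1, 10]
  9 → 7: |7-9| = 2, total = 2
  7 → 6: |6-7| = 1, total = 3
  6 → 5: |5-6| = 1, total = 4
  5 → 3: |3-5| = 2, total = 6
  3 → 1: |1-3| = 2, total = 8
  1 → 10: |10-1| = 9, total = 17

Answer: 17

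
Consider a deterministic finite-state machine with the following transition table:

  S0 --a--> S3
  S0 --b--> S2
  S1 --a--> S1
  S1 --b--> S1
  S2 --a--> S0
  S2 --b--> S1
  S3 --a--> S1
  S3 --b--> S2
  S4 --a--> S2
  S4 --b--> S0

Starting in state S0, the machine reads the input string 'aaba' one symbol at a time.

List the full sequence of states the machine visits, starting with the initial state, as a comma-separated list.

Start: S0
  read 'a': S0 --a--> S3
  read 'a': S3 --a--> S1
  read 'b': S1 --b--> S1
  read 'a': S1 --a--> S1

Answer: S0, S3, S1, S1, S1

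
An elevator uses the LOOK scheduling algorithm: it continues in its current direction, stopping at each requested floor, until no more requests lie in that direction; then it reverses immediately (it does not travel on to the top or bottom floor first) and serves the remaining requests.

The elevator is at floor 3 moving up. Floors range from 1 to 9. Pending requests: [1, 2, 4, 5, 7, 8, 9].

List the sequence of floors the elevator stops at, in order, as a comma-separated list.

Current: 3, moving UP
Serve above first (ascending): [4, 5, 7, 8, 9]
Then reverse, serve below (descending): [2, 1]

Answer: 4, 5, 7, 8, 9, 2, 1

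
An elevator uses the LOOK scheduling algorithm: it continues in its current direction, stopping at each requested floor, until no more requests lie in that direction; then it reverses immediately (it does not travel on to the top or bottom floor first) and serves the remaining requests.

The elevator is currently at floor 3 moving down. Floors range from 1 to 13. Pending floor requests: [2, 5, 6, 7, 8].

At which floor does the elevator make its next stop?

Current floor: 3, direction: down
Requests above: [5, 6, 7, 8]
Requests below: [2]
Moving down and requests lie below → nearest below is max([2]) = 2

Answer: 2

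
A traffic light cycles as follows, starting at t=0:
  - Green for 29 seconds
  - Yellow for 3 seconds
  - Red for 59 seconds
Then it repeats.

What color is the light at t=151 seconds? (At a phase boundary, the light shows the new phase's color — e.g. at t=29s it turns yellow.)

Answer: red

Derivation:
Cycle length = 29 + 3 + 59 = 91s
t = 151, phase_t = 151 mod 91 = 60
60 >= 32 → RED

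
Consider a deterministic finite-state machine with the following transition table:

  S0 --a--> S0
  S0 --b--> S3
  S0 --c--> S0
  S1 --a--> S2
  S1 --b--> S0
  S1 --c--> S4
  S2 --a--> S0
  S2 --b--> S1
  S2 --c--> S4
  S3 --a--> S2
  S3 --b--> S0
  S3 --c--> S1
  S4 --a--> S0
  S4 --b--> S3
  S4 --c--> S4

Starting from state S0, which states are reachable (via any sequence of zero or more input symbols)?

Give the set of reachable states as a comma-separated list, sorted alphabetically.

Answer: S0, S1, S2, S3, S4

Derivation:
BFS from S0:
  visit S0: S0--a-->S0 (seen), S0--b-->S3 (new), S0--c-->S0 (seen)
  visit S3: S3--a-->S2 (new), S3--b-->S0 (seen), S3--c-->S1 (new)
  visit S2: S2--a-->S0 (seen), S2--b-->S1 (seen), S2--c-->S4 (new)
  visit S1: S1--a-->S2 (seen), S1--b-->S0 (seen), S1--c-->S4 (seen)
  visit S4: S4--a-->S0 (seen), S4--b-->S3 (seen), S4--c-->S4 (seen)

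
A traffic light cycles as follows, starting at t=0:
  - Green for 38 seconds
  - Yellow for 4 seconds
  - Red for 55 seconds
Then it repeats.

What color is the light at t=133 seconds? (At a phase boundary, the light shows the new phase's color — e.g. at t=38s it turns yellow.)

Cycle length = 38 + 4 + 55 = 97s
t = 133, phase_t = 133 mod 97 = 36
36 < 38 (green end) → GREEN

Answer: green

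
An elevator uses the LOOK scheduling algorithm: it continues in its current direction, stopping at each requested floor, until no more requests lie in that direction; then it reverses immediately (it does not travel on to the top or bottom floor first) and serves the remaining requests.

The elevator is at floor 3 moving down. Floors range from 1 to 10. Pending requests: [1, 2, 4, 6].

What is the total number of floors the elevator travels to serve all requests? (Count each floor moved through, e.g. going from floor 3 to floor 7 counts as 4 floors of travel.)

Answer: 7

Derivation:
Start at floor 3 moving down, LOOK stop order: [2, 1, 4, 6]
  3 → 2: |2-3| = 1, total = 1
  2 → 1: |1-2| = 1, total = 2
  1 → 4: |4-1| = 3, total = 5
  4 → 6: |6-4| = 2, total = 7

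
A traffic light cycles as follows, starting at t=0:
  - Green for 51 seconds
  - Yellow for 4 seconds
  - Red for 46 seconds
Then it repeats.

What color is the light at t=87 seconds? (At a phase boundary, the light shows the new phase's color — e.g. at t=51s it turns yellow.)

Answer: red

Derivation:
Cycle length = 51 + 4 + 46 = 101s
t = 87, phase_t = 87 mod 101 = 87
87 >= 55 → RED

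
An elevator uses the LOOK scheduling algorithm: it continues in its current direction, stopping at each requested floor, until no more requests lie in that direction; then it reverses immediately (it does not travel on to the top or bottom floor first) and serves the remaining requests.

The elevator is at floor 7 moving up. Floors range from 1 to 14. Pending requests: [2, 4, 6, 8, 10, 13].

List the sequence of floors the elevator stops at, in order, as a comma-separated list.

Current: 7, moving UP
Serve above first (ascending): [8, 10, 13]
Then reverse, serve below (descending): [6, 4, 2]

Answer: 8, 10, 13, 6, 4, 2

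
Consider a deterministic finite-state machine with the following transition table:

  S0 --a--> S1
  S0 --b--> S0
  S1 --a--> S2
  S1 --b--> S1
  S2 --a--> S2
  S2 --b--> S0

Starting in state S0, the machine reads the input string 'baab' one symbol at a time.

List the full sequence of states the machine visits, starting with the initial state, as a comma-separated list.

Start: S0
  read 'b': S0 --b--> S0
  read 'a': S0 --a--> S1
  read 'a': S1 --a--> S2
  read 'b': S2 --b--> S0

Answer: S0, S0, S1, S2, S0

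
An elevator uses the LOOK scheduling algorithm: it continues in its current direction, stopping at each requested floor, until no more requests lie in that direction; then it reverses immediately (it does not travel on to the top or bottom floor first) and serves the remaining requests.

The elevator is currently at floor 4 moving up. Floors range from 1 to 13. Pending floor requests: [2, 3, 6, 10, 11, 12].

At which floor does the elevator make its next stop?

Current floor: 4, direction: up
Requests above: [6, 10, 11, 12]
Requests below: [2, 3]
Moving up and requests lie above → nearest above is min([6, 10, 11, 12]) = 6

Answer: 6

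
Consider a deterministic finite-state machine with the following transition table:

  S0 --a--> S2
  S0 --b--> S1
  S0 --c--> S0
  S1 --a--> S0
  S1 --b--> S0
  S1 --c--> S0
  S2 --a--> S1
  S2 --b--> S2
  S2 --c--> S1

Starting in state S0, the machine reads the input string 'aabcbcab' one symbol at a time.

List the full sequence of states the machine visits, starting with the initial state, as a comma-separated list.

Start: S0
  read 'a': S0 --a--> S2
  read 'a': S2 --a--> S1
  read 'b': S1 --b--> S0
  read 'c': S0 --c--> S0
  read 'b': S0 --b--> S1
  read 'c': S1 --c--> S0
  read 'a': S0 --a--> S2
  read 'b': S2 --b--> S2

Answer: S0, S2, S1, S0, S0, S1, S0, S2, S2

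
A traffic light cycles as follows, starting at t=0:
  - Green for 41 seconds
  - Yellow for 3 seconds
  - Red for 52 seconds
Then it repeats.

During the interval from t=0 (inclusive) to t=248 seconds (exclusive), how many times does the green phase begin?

Answer: 3

Derivation:
Cycle = 41+3+52 = 96s
green phase starts at t = k*96 + 0 for k=0,1,2,...
Need k*96+0 < 248 → k < 2.583
k ∈ {0, ..., 2} → 3 starts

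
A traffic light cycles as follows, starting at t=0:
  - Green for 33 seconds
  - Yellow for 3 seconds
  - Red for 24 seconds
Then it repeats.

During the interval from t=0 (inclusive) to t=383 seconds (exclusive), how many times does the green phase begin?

Answer: 7

Derivation:
Cycle = 33+3+24 = 60s
green phase starts at t = k*60 + 0 for k=0,1,2,...
Need k*60+0 < 383 → k < 6.383
k ∈ {0, ..., 6} → 7 starts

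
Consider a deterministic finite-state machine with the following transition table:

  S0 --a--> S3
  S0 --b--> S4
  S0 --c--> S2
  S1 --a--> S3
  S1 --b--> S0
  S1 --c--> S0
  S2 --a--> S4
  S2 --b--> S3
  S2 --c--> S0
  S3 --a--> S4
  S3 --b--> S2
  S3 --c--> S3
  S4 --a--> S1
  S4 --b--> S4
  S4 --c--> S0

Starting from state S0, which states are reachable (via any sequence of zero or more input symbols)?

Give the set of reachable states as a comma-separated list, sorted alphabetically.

BFS from S0:
  visit S0: S0--a-->S3 (new), S0--b-->S4 (new), S0--c-->S2 (new)
  visit S3: S3--a-->S4 (seen), S3--b-->S2 (seen), S3--c-->S3 (seen)
  visit S4: S4--a-->S1 (new), S4--b-->S4 (seen), S4--c-->S0 (seen)
  visit S2: S2--a-->S4 (seen), S2--b-->S3 (seen), S2--c-->S0 (seen)
  visit S1: S1--a-->S3 (seen), S1--b-->S0 (seen), S1--c-->S0 (seen)

Answer: S0, S1, S2, S3, S4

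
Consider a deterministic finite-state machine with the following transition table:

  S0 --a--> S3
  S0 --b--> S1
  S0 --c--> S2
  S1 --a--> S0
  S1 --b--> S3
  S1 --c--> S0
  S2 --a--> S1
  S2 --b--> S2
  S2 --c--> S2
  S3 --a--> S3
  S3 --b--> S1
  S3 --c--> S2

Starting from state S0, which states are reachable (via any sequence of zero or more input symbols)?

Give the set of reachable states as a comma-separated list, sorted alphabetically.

Answer: S0, S1, S2, S3

Derivation:
BFS from S0:
  visit S0: S0--a-->S3 (new), S0--b-->S1 (new), S0--c-->S2 (new)
  visit S3: S3--a-->S3 (seen), S3--b-->S1 (seen), S3--c-->S2 (seen)
  visit S1: S1--a-->S0 (seen), S1--b-->S3 (seen), S1--c-->S0 (seen)
  visit S2: S2--a-->S1 (seen), S2--b-->S2 (seen), S2--c-->S2 (seen)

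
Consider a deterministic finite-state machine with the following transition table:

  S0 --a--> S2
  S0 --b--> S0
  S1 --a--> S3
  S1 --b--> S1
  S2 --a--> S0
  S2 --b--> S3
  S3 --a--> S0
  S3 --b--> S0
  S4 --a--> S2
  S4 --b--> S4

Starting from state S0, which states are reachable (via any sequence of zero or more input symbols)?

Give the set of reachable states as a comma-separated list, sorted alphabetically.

Answer: S0, S2, S3

Derivation:
BFS from S0:
  visit S0: S0--a-->S2 (new), S0--b-->S0 (seen)
  visit S2: S2--a-->S0 (seen), S2--b-->S3 (new)
  visit S3: S3--a-->S0 (seen), S3--b-->S0 (seen)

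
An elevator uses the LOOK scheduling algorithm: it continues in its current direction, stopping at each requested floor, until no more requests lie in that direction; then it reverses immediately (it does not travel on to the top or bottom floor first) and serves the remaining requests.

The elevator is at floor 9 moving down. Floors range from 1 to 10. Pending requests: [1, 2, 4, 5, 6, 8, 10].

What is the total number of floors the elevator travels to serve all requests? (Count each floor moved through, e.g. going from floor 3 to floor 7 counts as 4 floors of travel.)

Answer: 17

Derivation:
Start at floor 9 moving down, LOOK stop order: [8, 6, 5, 4, 2, 1, 10]
  9 → 8: |8-9| = 1, total = 1
  8 → 6: |6-8| = 2, total = 3
  6 → 5: |5-6| = 1, total = 4
  5 → 4: |4-5| = 1, total = 5
  4 → 2: |2-4| = 2, total = 7
  2 → 1: |1-2| = 1, total = 8
  1 → 10: |10-1| = 9, total = 17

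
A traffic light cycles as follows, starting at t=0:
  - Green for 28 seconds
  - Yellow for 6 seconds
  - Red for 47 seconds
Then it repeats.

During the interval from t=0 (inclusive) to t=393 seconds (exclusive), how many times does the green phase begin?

Cycle = 28+6+47 = 81s
green phase starts at t = k*81 + 0 for k=0,1,2,...
Need k*81+0 < 393 → k < 4.852
k ∈ {0, ..., 4} → 5 starts

Answer: 5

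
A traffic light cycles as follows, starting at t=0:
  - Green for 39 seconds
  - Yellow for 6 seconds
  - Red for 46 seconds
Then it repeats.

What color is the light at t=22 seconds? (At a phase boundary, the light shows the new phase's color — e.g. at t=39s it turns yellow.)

Cycle length = 39 + 6 + 46 = 91s
t = 22, phase_t = 22 mod 91 = 22
22 < 39 (green end) → GREEN

Answer: green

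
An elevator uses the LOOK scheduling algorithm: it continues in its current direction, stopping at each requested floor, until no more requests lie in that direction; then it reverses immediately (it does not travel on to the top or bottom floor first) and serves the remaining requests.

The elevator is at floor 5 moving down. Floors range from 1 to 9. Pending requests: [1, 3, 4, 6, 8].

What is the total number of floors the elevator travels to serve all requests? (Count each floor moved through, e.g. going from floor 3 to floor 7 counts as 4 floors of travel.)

Start at floor 5 moving down, LOOK stop order: [4, 3, 1, 6, 8]
  5 → 4: |4-5| = 1, total = 1
  4 → 3: |3-4| = 1, total = 2
  3 → 1: |1-3| = 2, total = 4
  1 → 6: |6-1| = 5, total = 9
  6 → 8: |8-6| = 2, total = 11

Answer: 11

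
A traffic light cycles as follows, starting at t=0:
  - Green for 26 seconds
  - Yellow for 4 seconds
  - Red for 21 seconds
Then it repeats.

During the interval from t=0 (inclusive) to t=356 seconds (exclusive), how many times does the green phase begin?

Cycle = 26+4+21 = 51s
green phase starts at t = k*51 + 0 for k=0,1,2,...
Need k*51+0 < 356 → k < 6.980
k ∈ {0, ..., 6} → 7 starts

Answer: 7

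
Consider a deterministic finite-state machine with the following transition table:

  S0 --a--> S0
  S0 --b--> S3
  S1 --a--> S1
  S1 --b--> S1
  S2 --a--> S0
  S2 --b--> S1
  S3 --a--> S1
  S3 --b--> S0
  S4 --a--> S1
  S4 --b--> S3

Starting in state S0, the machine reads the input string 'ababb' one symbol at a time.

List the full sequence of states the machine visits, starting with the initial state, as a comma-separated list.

Answer: S0, S0, S3, S1, S1, S1

Derivation:
Start: S0
  read 'a': S0 --a--> S0
  read 'b': S0 --b--> S3
  read 'a': S3 --a--> S1
  read 'b': S1 --b--> S1
  read 'b': S1 --b--> S1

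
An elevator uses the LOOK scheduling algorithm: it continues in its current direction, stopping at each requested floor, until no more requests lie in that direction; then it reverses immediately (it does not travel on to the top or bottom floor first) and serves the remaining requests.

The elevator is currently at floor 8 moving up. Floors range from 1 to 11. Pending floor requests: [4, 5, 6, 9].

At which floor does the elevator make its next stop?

Answer: 9

Derivation:
Current floor: 8, direction: up
Requests above: [9]
Requests below: [4, 5, 6]
Moving up and requests lie above → nearest above is min([9]) = 9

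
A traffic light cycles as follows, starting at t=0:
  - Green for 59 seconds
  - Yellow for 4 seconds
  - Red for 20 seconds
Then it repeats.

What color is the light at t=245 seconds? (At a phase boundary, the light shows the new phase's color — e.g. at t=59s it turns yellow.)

Answer: red

Derivation:
Cycle length = 59 + 4 + 20 = 83s
t = 245, phase_t = 245 mod 83 = 79
79 >= 63 → RED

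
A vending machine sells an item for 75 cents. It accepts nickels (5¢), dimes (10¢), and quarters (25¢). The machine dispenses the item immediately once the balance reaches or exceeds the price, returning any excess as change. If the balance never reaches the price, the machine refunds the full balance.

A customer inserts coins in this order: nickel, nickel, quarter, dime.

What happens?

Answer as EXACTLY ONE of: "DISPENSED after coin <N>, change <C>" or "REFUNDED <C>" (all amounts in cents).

Price: 75¢
Coin 1 (nickel, 5¢): balance = 5¢
Coin 2 (nickel, 5¢): balance = 10¢
Coin 3 (quarter, 25¢): balance = 35¢
Coin 4 (dime, 10¢): balance = 45¢
All coins inserted, balance 45¢ < price 75¢ → REFUND 45¢

Answer: REFUNDED 45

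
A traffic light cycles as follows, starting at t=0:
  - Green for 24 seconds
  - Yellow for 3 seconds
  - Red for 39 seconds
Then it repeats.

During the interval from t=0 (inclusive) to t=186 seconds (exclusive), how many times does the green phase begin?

Cycle = 24+3+39 = 66s
green phase starts at t = k*66 + 0 for k=0,1,2,...
Need k*66+0 < 186 → k < 2.818
k ∈ {0, ..., 2} → 3 starts

Answer: 3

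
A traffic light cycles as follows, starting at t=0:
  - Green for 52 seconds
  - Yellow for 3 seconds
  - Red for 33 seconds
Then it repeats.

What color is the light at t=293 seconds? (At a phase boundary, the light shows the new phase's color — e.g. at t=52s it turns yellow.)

Answer: green

Derivation:
Cycle length = 52 + 3 + 33 = 88s
t = 293, phase_t = 293 mod 88 = 29
29 < 52 (green end) → GREEN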